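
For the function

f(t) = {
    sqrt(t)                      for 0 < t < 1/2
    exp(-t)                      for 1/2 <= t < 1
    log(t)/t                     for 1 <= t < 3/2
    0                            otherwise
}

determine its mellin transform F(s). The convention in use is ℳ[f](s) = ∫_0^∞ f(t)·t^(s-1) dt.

(3*2**s*(2*s + 1)*(s**2 - 2*s + 1)*uppergamma(s, 1/2) - 3*2**s*(2*s + 1)*(s**2 - 2*s + 1)*uppergamma(s, 1) + 3*2**s*(2*s + 1) + 3**s*s*(2*s + 1)*(-2*log(2) + 2*log(3)) - 2*3**s*(2*s + 1) + 3**s*(2*s + 1)*(-2*log(3) + 2*log(2)) + 3*sqrt(2)*(s**2 - 2*s + 1))/(3*2**s*(2*s + 1)*(s**2 - 2*s + 1))
  Re(s) > -1/2

slice at 1/2, 1, transform all 3 pieces, and sum them
on [0, 1/2): add ∫ sqrt(t)·t^(s-1) dt
between 1/2 and 1 the integrand is exp(-t)·t^(s-1)
for t in [1, 3/2): the term is ∫ log(t)/t·t^(s-1)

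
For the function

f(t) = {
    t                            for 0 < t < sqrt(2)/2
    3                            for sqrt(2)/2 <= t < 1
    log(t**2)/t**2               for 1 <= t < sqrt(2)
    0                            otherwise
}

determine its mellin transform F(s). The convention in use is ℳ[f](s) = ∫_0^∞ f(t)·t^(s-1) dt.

(4*2**(s/2)*s*(s + 1) + 6*2**(s/2)*(s - 2)**2*(s + 1) + 2**s*s*(s - 2)*(s + 1)*log(2) - 2*2**s*s*(s + 1) + sqrt(2)*s*(s - 2)**2 - 6*(s - 2)**2*(s + 1))/(2*2**(s/2)*s*(s - 2)**2*(s + 1))
  Re(s) > -1

undo the power substitution: sqrt(t) on [0, 1/2); 3 on [1/2, 1); log(t)/t on [1, 2)
remove the shared t-power first: t**(3/2) on [0, 1/2); 3*t on [1/2, 1); log(t) on [1, 2)
split f at sqrt(2)/2, 1: ℳ[f](s) collects 3 kernel integrals
for t in [0, sqrt(2)/2): the term is ∫ t·t^(s-1)
for t in [sqrt(2)/2, 1): the term is ∫ 3·t^(s-1)
segment 1 to sqrt(2) holds log(t**2)/t**2; add its integral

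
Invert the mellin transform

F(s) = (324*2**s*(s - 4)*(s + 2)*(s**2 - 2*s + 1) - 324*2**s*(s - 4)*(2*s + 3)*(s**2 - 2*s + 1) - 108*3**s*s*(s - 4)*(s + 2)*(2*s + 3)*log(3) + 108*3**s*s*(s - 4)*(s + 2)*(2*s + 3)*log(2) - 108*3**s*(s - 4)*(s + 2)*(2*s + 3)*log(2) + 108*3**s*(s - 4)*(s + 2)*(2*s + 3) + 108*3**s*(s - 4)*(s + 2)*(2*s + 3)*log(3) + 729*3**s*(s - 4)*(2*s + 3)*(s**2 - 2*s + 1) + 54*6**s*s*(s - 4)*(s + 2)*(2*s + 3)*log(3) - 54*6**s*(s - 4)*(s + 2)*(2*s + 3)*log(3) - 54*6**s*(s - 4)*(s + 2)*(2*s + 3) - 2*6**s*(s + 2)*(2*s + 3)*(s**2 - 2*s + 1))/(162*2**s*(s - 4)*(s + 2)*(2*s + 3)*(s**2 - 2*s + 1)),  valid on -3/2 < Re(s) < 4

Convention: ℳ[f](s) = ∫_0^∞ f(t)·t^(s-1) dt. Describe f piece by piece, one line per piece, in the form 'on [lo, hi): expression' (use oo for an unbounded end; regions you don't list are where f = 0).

summing 4 kernel integrals split by 1, 3/2, 3 yields ℳ[f](s)
over [0, 1), the kernel integral of t**(3/2) enters the sum
the [1, 3/2) slice contributes ∫ 2*t**2·t^(s-1) dt
for t in [3/2, 3): the term is ∫ log(t)/t·t^(s-1)
[3, ∞) adds the kernel integral of t**(-4)

on [0, 1): t**(3/2)
on [1, 3/2): 2*t**2
on [3/2, 3): log(t)/t
on [3, oo): t**(-4)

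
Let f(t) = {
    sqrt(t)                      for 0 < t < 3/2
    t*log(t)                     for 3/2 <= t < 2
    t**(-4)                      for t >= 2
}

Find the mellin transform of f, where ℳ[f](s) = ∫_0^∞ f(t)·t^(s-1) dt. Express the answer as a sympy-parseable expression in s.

(-32*2**(2*s)*(s - 4)*(2*s + 1) + 3**s*s*(s - 4)*(2*s + 1)*(-24*log(3) + 24*log(2)) + 3**s*(s - 4)*(2*s + 1)*(-24*log(3) + 24*log(2)) + 24*3**s*(s - 4)*(2*s + 1) + 16*3**s*sqrt(6)*(s - 4)*(s**2 + 2*s + 1) + 32*4**s*s*(s - 4)*(2*s + 1)*log(2) + 32*4**s*(s - 4)*(2*s + 1)*log(2) - 4**s*(2*s + 1)*(s**2 + 2*s + 1))/(16*2**s*(s - 4)*(2*s + 1)*(s**2 + 2*s + 1))
  -1/2 < Re(s) < 4

treat the 3 regions marked off by 3/2, 2 separately and sum
the [0, 3/2) slice contributes ∫ sqrt(t)·t^(s-1) dt
[3/2, 2) adds the kernel integral of t*log(t)
piece [2, ∞): integrate t**(-4) against the kernel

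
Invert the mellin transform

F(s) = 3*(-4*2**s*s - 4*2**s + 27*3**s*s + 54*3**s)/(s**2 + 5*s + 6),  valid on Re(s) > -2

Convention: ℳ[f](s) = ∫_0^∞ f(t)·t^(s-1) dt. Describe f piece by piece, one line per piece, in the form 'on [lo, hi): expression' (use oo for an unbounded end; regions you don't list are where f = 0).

on [0, 2): 3*t**2
on [2, 3): 3*t**3

split f at 2: ℳ[f](s) collects 2 kernel integrals
segment 0 to 2 holds 3*t**2; add its integral
the [2, 3) slice contributes ∫ 3*t**3·t^(s-1) dt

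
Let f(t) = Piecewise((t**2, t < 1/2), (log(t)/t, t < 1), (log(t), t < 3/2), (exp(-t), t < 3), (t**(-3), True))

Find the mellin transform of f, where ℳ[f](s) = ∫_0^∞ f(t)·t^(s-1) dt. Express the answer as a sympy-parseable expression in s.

(108*2**s*s**2*(s - 3)*(s + 2)*(s**2 - 2*s + 1)*uppergamma(s, 3/2) - 108*2**s*s**2*(s - 3)*(s + 2)*(s**2 - 2*s + 1)*uppergamma(s, 3) - 108*2**s*s**2*(s - 3)*(s + 2) + 108*2**s*(s - 3)*(s + 2)*(s**2 - 2*s + 1) - 108*3**s*s*(s - 3)*(s + 2)*(s**2 - 2*s + 1)*log(2) + 108*3**s*s*(s - 3)*(s + 2)*(s**2 - 2*s + 1)*log(3) - 108*3**s*(s - 3)*(s + 2)*(s**2 - 2*s + 1) - 4*6**s*s**2*(s + 2)*(s**2 - 2*s + 1) + 216*s**3*(s - 3)*(s + 2)*log(2) - 216*s**2*(s - 3)*(s + 2)*log(2) + 216*s**2*(s - 3)*(s + 2) + 27*s**2*(s - 3)*(s**2 - 2*s + 1))/(108*2**s*s**2*(s - 3)*(s + 2)*(s**2 - 2*s + 1))
  -2 < Re(s) < 3

slice at 1/2, 1, 3/2, 3, transform all 5 pieces, and sum them
on [0, 1/2) integrate f = t**2 against the kernel
[1/2, 1) adds the kernel integral of log(t)/t
∫ over [1, 3/2) of log(t)·t^(s-1) joins the sum
[3/2, 3) adds the kernel integral of exp(-t)
∫ t**(-3)·t^(s-1) over [3, ∞)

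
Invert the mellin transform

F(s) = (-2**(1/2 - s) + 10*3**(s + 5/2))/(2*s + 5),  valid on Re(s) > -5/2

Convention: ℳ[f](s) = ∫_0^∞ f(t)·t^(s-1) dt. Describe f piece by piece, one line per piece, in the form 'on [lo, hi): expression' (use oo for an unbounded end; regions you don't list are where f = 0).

treat the 2 regions marked off by 1/2 separately and sum
on [0, 1/2): add ∫ t**(5/2)·t^(s-1) dt
the [1/2, 3) slice contributes ∫ 5*t**(5/2)·t^(s-1) dt

on [0, 1/2): t**(5/2)
on [1/2, 3): 5*t**(5/2)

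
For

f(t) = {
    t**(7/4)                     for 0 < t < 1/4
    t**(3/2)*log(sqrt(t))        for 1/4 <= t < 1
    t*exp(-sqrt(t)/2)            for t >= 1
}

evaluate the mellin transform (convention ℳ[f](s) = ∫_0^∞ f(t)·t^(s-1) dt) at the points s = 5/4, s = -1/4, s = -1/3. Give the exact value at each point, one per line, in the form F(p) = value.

the power substitution comes off first: t**(7/2) on [0, 1/2); t**3*log(t) on [1/2, 1); t**2*exp(-t/2) on [1, ∞)
reversing the shared t-power: t**(3/2) on [0, 1/2); t*log(t) on [1/2, 1); exp(-t/2) on [1, ∞)
decompose at 1/4, 1; ℳ[f](s) sums the 3 pieces' integrals
∫ t**(7/4)·t^(s-1) over [0, 1/4)
segment 1/4 to 1 holds t**(3/2)*log(sqrt(t)); add its integral
segment [1, ∞) carries t*exp(-sqrt(t)/2); integrate it

F(5/4) = -1415/23232 + sqrt(2)/968 + sqrt(2)*log(2)/176 + 210*sqrt(2)*sqrt(pi)*erfc(sqrt(2)/2) + 592*exp(-1/2)
F(-1/4) = -71/300 + sqrt(2)/25 + sqrt(2)*log(2)/10 + 2*sqrt(2)*sqrt(pi)*erfc(sqrt(2)/2) + 4*exp(-1/2)
F(-1/3) = 2**(2/3)*(-612*2**(1/3) + 153 + 147*sqrt(2) + 357*log(2) + 6664*2**(2/3)*uppergamma(4/3, 1/2))/3332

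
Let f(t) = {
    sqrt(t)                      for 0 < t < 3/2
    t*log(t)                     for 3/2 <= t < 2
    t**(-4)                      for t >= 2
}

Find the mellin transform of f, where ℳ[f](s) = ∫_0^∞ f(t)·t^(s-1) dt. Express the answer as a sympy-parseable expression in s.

split f at 3/2, 2: ℳ[f](s) collects 3 kernel integrals
[0, 3/2) adds the kernel integral of sqrt(t)
segment 3/2 to 2 holds t*log(t); add its integral
between 2 and ∞ the integrand is t**(-4)·t^(s-1)

(-32*2**(2*s)*(s - 4)*(2*s + 1) + 3**s*s*(s - 4)*(2*s + 1)*(-24*log(3) + 24*log(2)) + 3**s*(s - 4)*(2*s + 1)*(-24*log(3) + 24*log(2)) + 24*3**s*(s - 4)*(2*s + 1) + 16*3**s*sqrt(6)*(s - 4)*(s**2 + 2*s + 1) + 32*4**s*s*(s - 4)*(2*s + 1)*log(2) + 32*4**s*(s - 4)*(2*s + 1)*log(2) - 4**s*(2*s + 1)*(s**2 + 2*s + 1))/(16*2**s*(s - 4)*(2*s + 1)*(s**2 + 2*s + 1))
  -1/2 < Re(s) < 4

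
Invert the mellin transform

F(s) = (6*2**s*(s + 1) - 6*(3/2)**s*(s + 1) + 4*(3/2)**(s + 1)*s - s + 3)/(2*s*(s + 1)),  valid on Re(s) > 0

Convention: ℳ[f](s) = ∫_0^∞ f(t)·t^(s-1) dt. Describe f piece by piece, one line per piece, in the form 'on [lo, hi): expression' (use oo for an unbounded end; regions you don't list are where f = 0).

the 3 pieces separated at 1, 3/2 each add one integral
piece [0, 1): integrate 3/2 against the kernel
[1, 3/2) adds the kernel integral of 2*t
segment [3/2, 2) carries 3; integrate it

on [0, 1): 3/2
on [1, 3/2): 2*t
on [3/2, 2): 3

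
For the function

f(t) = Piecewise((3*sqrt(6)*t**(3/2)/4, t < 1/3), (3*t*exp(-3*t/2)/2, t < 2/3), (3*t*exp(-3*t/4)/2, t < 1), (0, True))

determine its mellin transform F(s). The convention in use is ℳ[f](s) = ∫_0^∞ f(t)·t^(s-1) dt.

reversing the common scale on t: t**(3/2) on [0, 1/2); t*exp(-t) on [1/2, 1); t*exp(-t/2) on [1, 3/2)
remove the shared t-power first: sqrt(t) on [0, 1/2); exp(-t) on [1/2, 1); exp(-t/2) on [1, 3/2)
the 3 pieces separated at 1/3, 2/3 each add one integral
the [0, 1/3) slice contributes ∫ 3*sqrt(6)*t**(3/2)/4·t^(s-1) dt
on [1/3, 2/3): add ∫ 3*t*exp(-3*t/2)/2·t^(s-1) dt
∫ 3*t*exp(-3*t/4)/2·t^(s-1) over [2/3, 1)

(2**(s + 1)*(2*s + 3)*uppergamma(s + 1, 1/2) - 2**(s + 1)*(2*s + 3)*uppergamma(s + 1, 1) + 2**(2*s + 2)*(2*s + 3)*uppergamma(s + 1, 1/2) - 2**(2*s + 2)*(2*s + 3)*uppergamma(s + 1, 3/4) + sqrt(2))/(2*3**s*(2*s + 3))
  Re(s) > -3/2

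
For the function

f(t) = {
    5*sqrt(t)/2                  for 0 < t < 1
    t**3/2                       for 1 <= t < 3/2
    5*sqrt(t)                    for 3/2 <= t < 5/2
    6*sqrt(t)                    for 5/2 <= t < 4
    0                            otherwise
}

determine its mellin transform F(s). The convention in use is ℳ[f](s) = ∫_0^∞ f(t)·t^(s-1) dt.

treat the 4 regions marked off by 1, 3/2, 5/2 separately and sum
[0, 1) adds the kernel integral of 5*sqrt(t)/2
on [1, 3/2): add ∫ t**3/2·t^(s-1) dt
over [3/2, 5/2), the kernel integral of 5*sqrt(t) enters the sum
on [5/2, 4) integrate f = 6*sqrt(t) against the kernel

(-20*(3/2)**(s + 1/2)*(s + 3) + (3/2)**(s + 3)*(2*s + 1) + 24*4**(s + 1/2)*(s + 3) - 4*(5/2)**(s + 1/2)*(s + 3) + 8*s + 29)/(2*(s + 3)*(2*s + 1))
  Re(s) > -1/2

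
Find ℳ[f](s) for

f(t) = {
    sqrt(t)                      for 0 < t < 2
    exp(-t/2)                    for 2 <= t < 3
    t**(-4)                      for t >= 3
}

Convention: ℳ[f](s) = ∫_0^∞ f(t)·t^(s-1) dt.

summing 3 kernel integrals split by 2, 3 yields ℳ[f](s)
piece [0, 2): integrate sqrt(t) against the kernel
segment 2 to 3 holds exp(-t/2); add its integral
piece [3, ∞): integrate t**(-4) against the kernel

(2**s*(s - 4)*(2*s + 1)*uppergamma(s, 1) - 2**s*(s - 4)*(2*s + 1)*uppergamma(s, 3/2) + 2*2**(s + 1/2)*(s - 4) - 3**s*(2*s + 1)/81)/((s - 4)*(2*s + 1))
  -1/2 < Re(s) < 4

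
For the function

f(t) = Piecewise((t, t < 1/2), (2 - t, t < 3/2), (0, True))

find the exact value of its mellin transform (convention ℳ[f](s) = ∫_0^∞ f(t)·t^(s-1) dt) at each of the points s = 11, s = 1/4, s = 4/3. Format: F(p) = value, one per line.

F(11) = 2657179/540672
F(1/4) = 2**(3/4)*(-18 + 17*3**(1/4))/5
F(4/3) = 3*2**(2/3)*(-5 + 12*3**(1/3))/56

cuts at 1/2: linearity sums the 2 kernel integrals
between 0 and 1/2 the integrand is t·t^(s-1)
segment 1/2 to 3/2 holds (2 - t); add its integral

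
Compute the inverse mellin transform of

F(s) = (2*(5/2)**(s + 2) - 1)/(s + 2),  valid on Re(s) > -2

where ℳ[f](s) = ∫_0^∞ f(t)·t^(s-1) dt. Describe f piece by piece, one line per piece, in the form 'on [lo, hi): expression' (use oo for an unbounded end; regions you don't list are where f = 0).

cuts at 1: linearity sums the 2 kernel integrals
segment [0, 1) carries t**2; integrate it
∫ over [1, 5/2) of 2*t**2·t^(s-1) joins the sum

on [0, 1): t**2
on [1, 5/2): 2*t**2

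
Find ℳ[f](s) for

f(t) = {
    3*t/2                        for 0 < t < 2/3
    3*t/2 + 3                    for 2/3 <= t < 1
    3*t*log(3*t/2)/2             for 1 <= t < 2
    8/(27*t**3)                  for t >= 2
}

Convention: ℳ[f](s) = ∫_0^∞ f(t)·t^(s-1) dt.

the common scale on t comes off first: 3*t on [0, 1/3); 3*t + 3 on [1/3, 1/2); 3*t*log(3*t) on [1/2, 1); …
back out the common scale on t: t on [0, 1); t + 3 on [1, 3/2); t*log(t) on [3/2, 3); …
integrate the 4 segments split at 2/3, 1, 2, then add the results
segment [0, 2/3) carries 3*t/2; integrate it
over [2/3, 1), the kernel integral of (3*t/2 + 3) enters the sum
∫ 3*t*log(3*t/2)/2·t^(s-1) over [1, 2)
on [2, ∞) integrate f = 8/(27*t**3) against the kernel

2**s*(-162*2**s*s*(s - 3)*(s**2 + 2*s + 1) - 162*2**s*(s - 3)*(s**2 + 2*s + 1) - 81*3**s*s**2*(s - 3)*(s + 1)*log(3) + 81*3**s*s**2*(s - 3)*(s + 1)*log(2) - 81*3**s*s*(s - 3)*(s + 1)*log(3) + 81*3**s*s*(s - 3)*(s + 1)*log(2) + 81*3**s*s*(s - 3)*(s + 1) + 243*3**s*s*(s - 3)*(s**2 + 2*s + 1) + 162*3**s*(s - 3)*(s**2 + 2*s + 1) + 162*6**s*s**2*(s - 3)*(s + 1)*log(3) - 162*6**s*s*(s - 3)*(s + 1) + 162*6**s*s*(s - 3)*(s + 1)*log(3) - 2*6**s*s*(s + 1)*(s**2 + 2*s + 1))/(54*6**s*s*(s - 3)*(s + 1)*(s**2 + 2*s + 1))
  -1 < Re(s) < 3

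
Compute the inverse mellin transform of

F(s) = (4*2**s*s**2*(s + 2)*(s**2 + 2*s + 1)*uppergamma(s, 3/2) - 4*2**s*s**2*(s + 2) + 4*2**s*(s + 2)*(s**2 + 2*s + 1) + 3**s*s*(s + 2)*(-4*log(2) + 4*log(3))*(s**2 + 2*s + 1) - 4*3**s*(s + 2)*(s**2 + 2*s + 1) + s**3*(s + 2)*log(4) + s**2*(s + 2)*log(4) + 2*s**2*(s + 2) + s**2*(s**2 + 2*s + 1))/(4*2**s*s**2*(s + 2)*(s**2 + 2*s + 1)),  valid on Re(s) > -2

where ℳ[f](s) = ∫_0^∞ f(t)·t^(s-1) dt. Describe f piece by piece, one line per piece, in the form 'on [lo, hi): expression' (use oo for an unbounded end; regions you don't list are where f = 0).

the 4 pieces separated at 1/2, 1, 3/2 each add one integral
[0, 1/2) adds the kernel integral of t**2
on [1/2, 1) integrate f = t*log(t) against the kernel
for t in [1, 3/2): the term is ∫ log(t)·t^(s-1)
∫ over [3/2, ∞) of exp(-t)·t^(s-1) joins the sum

on [0, 1/2): t**2
on [1/2, 1): t*log(t)
on [1, 3/2): log(t)
on [3/2, oo): exp(-t)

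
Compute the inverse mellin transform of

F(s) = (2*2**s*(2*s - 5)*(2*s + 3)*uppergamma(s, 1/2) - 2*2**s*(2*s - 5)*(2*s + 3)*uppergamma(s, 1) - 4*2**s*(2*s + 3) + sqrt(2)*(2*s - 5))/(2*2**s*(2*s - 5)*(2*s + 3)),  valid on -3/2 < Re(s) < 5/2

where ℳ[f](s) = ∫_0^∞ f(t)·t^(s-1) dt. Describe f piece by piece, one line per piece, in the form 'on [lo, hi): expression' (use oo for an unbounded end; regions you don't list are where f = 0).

on [0, 1/2): t**(3/2)
on [1/2, 1): exp(-t)
on [1, oo): t**(-5/2)

integrate the 3 segments split at 1/2, 1, then add the results
the [0, 1/2) slice contributes ∫ t**(3/2)·t^(s-1) dt
segment 1/2 to 1 holds exp(-t); add its integral
segment [1, ∞) carries t**(-5/2); integrate it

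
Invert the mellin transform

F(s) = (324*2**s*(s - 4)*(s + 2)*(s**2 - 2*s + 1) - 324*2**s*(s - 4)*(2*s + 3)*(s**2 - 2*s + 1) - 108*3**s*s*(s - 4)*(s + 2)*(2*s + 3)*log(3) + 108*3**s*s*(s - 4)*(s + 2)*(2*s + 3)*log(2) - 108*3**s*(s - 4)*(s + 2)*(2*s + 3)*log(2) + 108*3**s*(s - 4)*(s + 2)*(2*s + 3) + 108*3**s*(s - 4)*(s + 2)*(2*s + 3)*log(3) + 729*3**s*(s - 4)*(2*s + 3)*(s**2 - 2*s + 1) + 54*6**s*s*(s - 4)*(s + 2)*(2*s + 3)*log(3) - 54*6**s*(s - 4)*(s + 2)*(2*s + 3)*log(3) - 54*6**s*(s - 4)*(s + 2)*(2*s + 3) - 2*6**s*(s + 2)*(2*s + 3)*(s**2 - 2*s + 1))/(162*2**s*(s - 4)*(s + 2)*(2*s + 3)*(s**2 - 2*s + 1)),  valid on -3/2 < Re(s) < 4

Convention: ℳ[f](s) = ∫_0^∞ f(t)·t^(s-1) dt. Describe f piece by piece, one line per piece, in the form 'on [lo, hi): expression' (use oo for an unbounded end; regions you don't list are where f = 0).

treat the 4 regions marked off by 1, 3/2, 3 separately and sum
the [0, 1) slice contributes ∫ t**(3/2)·t^(s-1) dt
∫ 2*t**2·t^(s-1) over [1, 3/2)
segment 3/2 to 3 holds log(t)/t; add its integral
for t in [3, ∞): the term is ∫ t**(-4)·t^(s-1)

on [0, 1): t**(3/2)
on [1, 3/2): 2*t**2
on [3/2, 3): log(t)/t
on [3, oo): t**(-4)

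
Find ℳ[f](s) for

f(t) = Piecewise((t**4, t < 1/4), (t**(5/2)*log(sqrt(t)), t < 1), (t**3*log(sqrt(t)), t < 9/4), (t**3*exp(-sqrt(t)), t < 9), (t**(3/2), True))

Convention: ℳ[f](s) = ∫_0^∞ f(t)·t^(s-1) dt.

2**(-2*s - 6)*(432*2**(2*s + 6)*(s + 3)**2*(2*s + 3)*(2*s + 8)*(-4*s + 4*(s + 3)**2 - 11)*uppergamma(2*s + 6, 3/2) - 432*2**(2*s + 6)*(s + 3)**2*(2*s + 3)*(2*s + 8)*(-4*s + 4*(s + 3)**2 - 11)*uppergamma(2*s + 6, 3) - 432*2**(2*s + 6)*(s + 3)**2*(2*s + 3)*(2*s + 8) + 108*2**(2*s + 6)*(2*s + 3)*(2*s + 8)*(-4*s + 4*(s + 3)**2 - 11) - 216*3**(2*s + 6)*(s + 3)*(2*s + 3)*(2*s + 8)*(-4*s + 4*(s + 3)**2 - 11)*log(2) + 216*3**(2*s + 6)*(s + 3)*(2*s + 3)*(2*s + 8)*(-4*s + 4*(s + 3)**2 - 11)*log(3) - 108*3**(2*s + 6)*(2*s + 3)*(2*s + 8)*(-4*s + 4*(s + 3)**2 - 11) - 16*6**(2*s + 6)*(s + 3)**2*(2*s + 8)*(-4*s + 4*(s + 3)**2 - 11) + 1728*(s + 3)**3*(2*s + 3)*(2*s + 8)*log(2) - 864*(s + 3)**2*(2*s + 3)*(2*s + 8)*log(2) + 864*(s + 3)**2*(2*s + 3)*(2*s + 8) + 108*(s + 3)**2*(2*s + 3)*(-4*s + 4*(s + 3)**2 - 11))/(216*(s + 3)**2*(2*s + 3)*(2*s + 8)*(-4*s + 4*(s + 3)**2 - 11))
  -4 < Re(s) < -3/2

the shared t-power comes off first: t**2 on [0, 1/4); sqrt(t)*log(sqrt(t)) on [1/4, 1); t*log(sqrt(t)) on [1, 9/4); …
the shared t-power comes off first: t on [0, 1/4); log(sqrt(t))/sqrt(t) on [1/4, 1); log(sqrt(t)) on [1, 9/4); …
invert the power substitution to get t**2 on [0, 1/2); log(t)/t on [1/2, 1); log(t) on [1, 3/2); …
treat the 5 regions marked off by 1/4, 1, 9/4, 9 separately and sum
∫ t**4·t^(s-1) over [0, 1/4)
[1/4, 1) adds the kernel integral of t**(5/2)*log(sqrt(t))
segment 1 to 9/4 holds t**3*log(sqrt(t)); add its integral
segment [9/4, 9) carries t**3*exp(-sqrt(t)); integrate it
on [9, ∞) integrate f = t**(3/2) against the kernel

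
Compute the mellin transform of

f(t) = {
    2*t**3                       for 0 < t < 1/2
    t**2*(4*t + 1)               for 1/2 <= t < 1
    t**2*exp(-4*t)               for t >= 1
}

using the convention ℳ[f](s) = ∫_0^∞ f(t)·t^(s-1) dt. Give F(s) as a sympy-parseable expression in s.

(80*2**(2*s)*(s + 2) + 16*2**(2*s) - 8*2**s*(s + 2) - 4*2**s + (s + 2)*(s + 3)*uppergamma(s + 2, 4))/(16*2**(2*s)*(s + 2)*(s + 3))
  Re(s) > -3

back out the shared t-power: 2*t on [0, 1/2); 4*t + 1 on [1/2, 1); exp(-4*t) on [1, ∞)
back out the common scale on t: t on [0, 1); 2*t + 1 on [1, 2); exp(-2*t) on [2, ∞)
treat the 3 regions marked off by 1/2, 1 separately and sum
on [0, 1/2): add ∫ 2*t**3·t^(s-1) dt
between 1/2 and 1 the integrand is t**2*(4*t + 1)·t^(s-1)
segment [1, ∞) carries t**2*exp(-4*t); integrate it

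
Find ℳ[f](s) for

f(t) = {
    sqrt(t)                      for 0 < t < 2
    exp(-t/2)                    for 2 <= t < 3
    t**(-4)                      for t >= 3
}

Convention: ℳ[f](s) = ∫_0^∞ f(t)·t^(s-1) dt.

f breaks at 2, 3 into 3 integrals to sum
on [0, 2) integrate f = sqrt(t) against the kernel
between 2 and 3 the integrand is exp(-t/2)·t^(s-1)
segment [3, ∞) carries t**(-4); integrate it

(2**s*(s - 4)*(2*s + 1)*uppergamma(s, 1) - 2**s*(s - 4)*(2*s + 1)*uppergamma(s, 3/2) + 2*2**(s + 1/2)*(s - 4) - 3**s*(2*s + 1)/81)/((s - 4)*(2*s + 1))
  -1/2 < Re(s) < 4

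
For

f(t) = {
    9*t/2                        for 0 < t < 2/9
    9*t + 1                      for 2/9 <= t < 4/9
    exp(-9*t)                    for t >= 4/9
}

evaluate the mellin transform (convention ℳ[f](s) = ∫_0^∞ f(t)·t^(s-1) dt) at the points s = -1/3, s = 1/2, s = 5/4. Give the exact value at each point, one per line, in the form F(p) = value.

F(-1/3) = 18**(1/3)*(2*2**(2/3)*uppergamma(-1/3, 4) + 3*2**(1/3) + 6)/4
F(1/2) = -8*sqrt(2)/9 + sqrt(pi)*erfc(2)/3 + 28/9
F(5/4) = -112*2**(1/4)*sqrt(3)/1215 + sqrt(3)*uppergamma(5/4, 4)/27 + 464*sqrt(6)/1215

peel off the common scale on t: 3*t/2 on [0, 2/3); 3*t + 1 on [2/3, 4/3); exp(-3*t) on [4/3, ∞)
invert the common scale on t to get t on [0, 1); 2*t + 1 on [1, 2); exp(-2*t) on [2, ∞)
the 3 pieces separated at 2/9, 4/9 each add one integral
∫ over [0, 2/9) of 9*t/2·t^(s-1) joins the sum
for t in [2/9, 4/9): the term is ∫ (9*t + 1)·t^(s-1)
over [4/9, ∞), the kernel integral of exp(-9*t) enters the sum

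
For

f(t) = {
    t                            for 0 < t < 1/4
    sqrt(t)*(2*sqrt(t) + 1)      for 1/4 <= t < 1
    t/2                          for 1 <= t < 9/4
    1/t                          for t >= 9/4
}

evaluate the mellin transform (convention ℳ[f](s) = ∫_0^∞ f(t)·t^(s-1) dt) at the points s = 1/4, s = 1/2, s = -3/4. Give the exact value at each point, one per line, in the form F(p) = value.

back out the shared t-power: sqrt(t) on [0, 1/4); 2*sqrt(t) + 1 on [1/4, 1); sqrt(t)/2 on [1, 9/4); …
peel off the power substitution: t on [0, 1/2); 2*t + 1 on [1/2, 1); t/2 on [1, 3/2); …
cuts at 1/4, 1, 9/4: linearity sums the 4 kernel integrals
[0, 1/4) adds the kernel integral of t
for t in [1/4, 1): the term is ∫ sqrt(t)*(2*sqrt(t) + 1)·t^(s-1)
on [1, 9/4): add ∫ t/2·t^(s-1) dt
∫ over [9/4, ∞) of 1/t·t^(s-1) joins the sum

F(1/4) = -13*sqrt(2)/30 + 403*sqrt(6)/540 + 38/15
F(1/2) = 33/8
F(-3/4) = 2 + 599*sqrt(6)/567 + 2*sqrt(2)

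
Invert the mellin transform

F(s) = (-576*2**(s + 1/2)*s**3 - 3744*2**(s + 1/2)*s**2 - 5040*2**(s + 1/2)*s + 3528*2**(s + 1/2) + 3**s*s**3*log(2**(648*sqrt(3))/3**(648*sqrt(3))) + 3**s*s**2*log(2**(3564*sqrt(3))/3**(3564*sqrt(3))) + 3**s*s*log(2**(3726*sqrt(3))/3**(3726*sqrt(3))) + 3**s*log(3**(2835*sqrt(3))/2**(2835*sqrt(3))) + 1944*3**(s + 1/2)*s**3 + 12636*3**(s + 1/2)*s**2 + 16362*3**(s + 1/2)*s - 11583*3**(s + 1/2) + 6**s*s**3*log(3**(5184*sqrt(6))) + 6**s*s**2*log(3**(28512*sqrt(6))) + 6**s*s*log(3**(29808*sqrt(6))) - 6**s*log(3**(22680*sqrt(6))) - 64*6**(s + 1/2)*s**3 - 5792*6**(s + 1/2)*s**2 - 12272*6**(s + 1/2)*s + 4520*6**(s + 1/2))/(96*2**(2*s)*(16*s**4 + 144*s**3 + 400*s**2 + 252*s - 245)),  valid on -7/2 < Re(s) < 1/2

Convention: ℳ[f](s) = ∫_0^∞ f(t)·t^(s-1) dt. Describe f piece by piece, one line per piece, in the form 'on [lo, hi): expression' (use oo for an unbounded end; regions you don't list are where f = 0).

on [0, 1/2): 2*t**(7/2)
on [1/2, 3/4): t**(5/2)*(2*t + 3)
on [3/4, 3/2): 2*t**(7/2)*log(2*t)
on [3/2, oo): 1/(8*sqrt(t))

the shared t-power comes off first: 2*t**(3/2) on [0, 1/2); sqrt(t)*(2*t + 3) on [1/2, 3/4); 2*t**(3/2)*log(2*t) on [3/4, 3/2); …
strip the shared t-power: 2*t on [0, 1/2); 2*t + 3 on [1/2, 3/4); 2*t*log(2*t) on [3/4, 3/2); …
reversing the common scale on t: t on [0, 1); t + 3 on [1, 3/2); t*log(t) on [3/2, 3); …
treat the 4 regions marked off by 1/2, 3/4, 3/2 separately and sum
the [0, 1/2) slice contributes ∫ 2*t**(7/2)·t^(s-1) dt
on [1/2, 3/4) integrate f = t**(5/2)*(2*t + 3) against the kernel
over [3/4, 3/2), the kernel integral of 2*t**(7/2)*log(2*t) enters the sum
∫ over [3/2, ∞) of 1/(8*sqrt(t))·t^(s-1) joins the sum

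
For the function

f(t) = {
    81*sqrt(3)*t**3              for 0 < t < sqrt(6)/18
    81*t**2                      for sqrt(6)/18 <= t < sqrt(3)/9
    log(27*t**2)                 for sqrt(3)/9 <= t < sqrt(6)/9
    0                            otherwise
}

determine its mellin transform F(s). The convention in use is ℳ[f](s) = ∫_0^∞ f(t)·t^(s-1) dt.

(sqrt(6)/18)**s*(12*2**(s/2)*s**2*(s + 3) + 8*2**(s/2)*(s + 2)*(s + 3) + 4*2**s*s*(s + 2)*(s + 3)*log(2) - 8*2**s*(s + 2)*(s + 3) + sqrt(2)*s**2*(s + 2) - 6*s**2*(s + 3))/(4*s**2*(s + 2)*(s + 3))
  Re(s) > -3

the common scale on t comes off first: 3*sqrt(3)*t**3 on [0, sqrt(6)/6); 9*t**2 on [sqrt(6)/6, sqrt(3)/3); log(3*t**2) on [sqrt(3)/3, sqrt(6)/3)
reversing the power substitution: 3*sqrt(3)*t**(3/2) on [0, 1/6); 9*t on [1/6, 1/3); log(3*t) on [1/3, 2/3)
remove the common scale on t first: t**(3/2) on [0, 1/2); 3*t on [1/2, 1); log(t) on [1, 2)
cuts at sqrt(6)/18, sqrt(3)/9: linearity sums the 3 kernel integrals
for t in [0, sqrt(6)/18): the term is ∫ 81*sqrt(3)*t**3·t^(s-1)
on [sqrt(6)/18, sqrt(3)/9) integrate f = 81*t**2 against the kernel
on [sqrt(3)/9, sqrt(6)/9): add ∫ log(27*t**2)·t^(s-1) dt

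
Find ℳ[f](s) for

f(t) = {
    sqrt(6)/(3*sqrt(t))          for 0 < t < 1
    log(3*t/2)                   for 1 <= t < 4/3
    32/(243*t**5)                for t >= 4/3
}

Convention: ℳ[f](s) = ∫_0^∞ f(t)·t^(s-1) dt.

2**(1 - s)*(32*2**(2*s - 2)*(s - 5)*(s - 1)*(2*s - 1)*log(2) - 32*2**(2*s - 2)*(s - 5)*(2*s - 1) + 32*2**(2*s - 2)*(s - 5)*(2*s - 1)*log(2) - 2**(2*s - 2)*(2*s - 1)*(2*s + (s - 1)**2 - 1) - 24*3**(s - 1)*(s - 5)*(s - 1)*(2*s - 1)*log(3) + 24*3**(s - 1)*(s - 5)*(s - 1)*(2*s - 1)*log(2) - 24*3**(s - 1)*(s - 5)*(2*s - 1)*log(3) + 24*3**(s - 1)*(s - 5)*(2*s - 1)*log(2) + 24*3**(s - 1)*(s - 5)*(2*s - 1) + 16*3**(s - 1)*sqrt(6)*(s - 5)*(2*s + (s - 1)**2 - 1))/(16*(3/2)**s*(s - 5)*(2*s - 1)*(2*s + (s - 1)**2 - 1))
  1/2 < Re(s) < 5

invert the common scale on t to get 1/sqrt(t) on [0, 3/2); log(t) on [3/2, 2); t**(-5) on [2, ∞)
undo the shared t-power: sqrt(t) on [0, 3/2); t*log(t) on [3/2, 2); t**(-4) on [2, ∞)
linearity at 1, 4/3 turns ℳ[f](s) into 3 summed integrals
segment 0 to 1 holds sqrt(6)/(3*sqrt(t)); add its integral
on [1, 4/3) integrate f = log(3*t/2) against the kernel
the [4/3, ∞) slice contributes ∫ 32/(243*t**5)·t^(s-1) dt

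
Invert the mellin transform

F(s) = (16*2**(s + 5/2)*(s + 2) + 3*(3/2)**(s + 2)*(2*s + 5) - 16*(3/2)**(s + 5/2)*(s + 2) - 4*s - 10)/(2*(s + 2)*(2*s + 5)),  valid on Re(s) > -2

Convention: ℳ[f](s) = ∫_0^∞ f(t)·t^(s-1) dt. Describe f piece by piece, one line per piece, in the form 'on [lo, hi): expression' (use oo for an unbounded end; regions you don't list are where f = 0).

slice at 1, 3/2, transform all 3 pieces, and sum them
[0, 1) adds the kernel integral of t**2/2
[1, 3/2) adds the kernel integral of 3*t**2/2
for t in [3/2, 2): the term is ∫ 4*t**(5/2)·t^(s-1)

on [0, 1): t**2/2
on [1, 3/2): 3*t**2/2
on [3/2, 2): 4*t**(5/2)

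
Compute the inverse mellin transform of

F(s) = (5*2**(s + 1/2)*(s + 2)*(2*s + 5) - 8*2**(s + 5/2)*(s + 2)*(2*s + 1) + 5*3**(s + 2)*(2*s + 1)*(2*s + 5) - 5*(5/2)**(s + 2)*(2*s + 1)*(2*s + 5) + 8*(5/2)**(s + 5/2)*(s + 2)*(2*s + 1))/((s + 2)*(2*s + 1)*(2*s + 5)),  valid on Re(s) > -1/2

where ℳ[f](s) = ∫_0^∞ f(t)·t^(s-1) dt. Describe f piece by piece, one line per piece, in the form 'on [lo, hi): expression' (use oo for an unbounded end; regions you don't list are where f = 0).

treat the 3 regions marked off by 2, 5/2 separately and sum
the [0, 2) slice contributes ∫ 5*sqrt(t)/2·t^(s-1) dt
over [2, 5/2), the kernel integral of 4*t**(5/2) enters the sum
for t in [5/2, 3): the term is ∫ 5*t**2·t^(s-1)

on [0, 2): 5*sqrt(t)/2
on [2, 5/2): 4*t**(5/2)
on [5/2, 3): 5*t**2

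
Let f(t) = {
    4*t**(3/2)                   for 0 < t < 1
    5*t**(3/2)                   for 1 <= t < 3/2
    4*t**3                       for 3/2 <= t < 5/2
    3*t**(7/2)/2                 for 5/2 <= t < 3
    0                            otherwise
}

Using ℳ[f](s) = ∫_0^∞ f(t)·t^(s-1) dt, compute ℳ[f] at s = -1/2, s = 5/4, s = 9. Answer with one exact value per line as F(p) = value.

decompose at 1, 3/2, 5/2; ℳ[f](s) sums the 4 pieces' integrals
between 0 and 1 the integrand is 4*t**(3/2)·t^(s-1)
segment [1, 3/2) carries 5*t**(3/2); integrate it
∫ over [3/2, 5/2) of 4*t**3·t^(s-1) joins the sum
the [5/2, 3) slice contributes ∫ 3*t**(7/2)/2·t^(s-1) dt

F(-1/2) = -9*sqrt(6)/5 + 195/16 + 5*sqrt(10)
F(5/4) = -1875*2**(1/4)*5**(3/4)/304 - 81*2**(3/4)*3**(1/4)/34 - 4/11 + 45*2**(1/4)*3**(3/4)/22 + 625*2**(3/4)*5**(1/4)/34 + 486*3**(3/4)/19
F(9) = -29296875*sqrt(10)/8192 + 98415*sqrt(6)/7168 + 53289253/2688 + 1594323*sqrt(3)/25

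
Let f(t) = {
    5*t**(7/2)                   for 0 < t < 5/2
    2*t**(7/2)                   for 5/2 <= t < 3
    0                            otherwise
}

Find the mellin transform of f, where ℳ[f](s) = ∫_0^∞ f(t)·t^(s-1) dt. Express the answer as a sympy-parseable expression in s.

decompose at 5/2; ℳ[f](s) sums the 2 pieces' integrals
on [0, 5/2): add ∫ 5*t**(7/2)·t^(s-1) dt
on [5/2, 3): add ∫ 2*t**(7/2)·t^(s-1) dt

2*(2*3**(s + 7/2) + 3*(5/2)**(s + 7/2))/(2*s + 7)
  Re(s) > -7/2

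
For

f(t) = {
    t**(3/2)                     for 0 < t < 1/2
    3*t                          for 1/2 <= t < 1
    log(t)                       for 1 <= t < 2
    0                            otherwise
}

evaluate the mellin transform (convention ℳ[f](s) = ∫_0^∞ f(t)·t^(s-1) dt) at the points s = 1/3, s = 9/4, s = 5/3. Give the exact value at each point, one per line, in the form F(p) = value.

linearity at 1/2, 1 turns ℳ[f](s) into 3 summed integrals
for t in [0, 1/2): the term is ∫ t**(3/2)·t^(s-1)
over [1/2, 1), the kernel integral of 3*t enters the sum
for t in [1, 2): the term is ∫ log(t)·t^(s-1)

F(1/3) = -9*2**(1/3) - 9*2**(2/3)/16 + 3*2**(1/6)/22 + 3*2**(1/3)*log(2) + 45/4
F(9/4) = -1253*2**(1/4)/1620 - 3*2**(3/4)/52 + 1180/1053 + 16*2**(1/4)*log(2)/9
F(5/3) = -18*2**(2/3)/25 - 9*2**(1/3)/64 + 3*2**(5/6)/152 + 6*2**(2/3)*log(2)/5 + 297/200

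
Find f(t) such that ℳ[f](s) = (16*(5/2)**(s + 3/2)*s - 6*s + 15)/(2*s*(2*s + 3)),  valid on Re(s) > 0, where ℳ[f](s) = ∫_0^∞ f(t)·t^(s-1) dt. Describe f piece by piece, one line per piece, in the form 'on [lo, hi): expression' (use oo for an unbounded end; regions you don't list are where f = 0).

f breaks at 1 into 2 integrals to sum
the [0, 1) slice contributes ∫ 5/2·t^(s-1) dt
on [1, 5/2): add ∫ 4*t**(3/2)·t^(s-1) dt

on [0, 1): 5/2
on [1, 5/2): 4*t**(3/2)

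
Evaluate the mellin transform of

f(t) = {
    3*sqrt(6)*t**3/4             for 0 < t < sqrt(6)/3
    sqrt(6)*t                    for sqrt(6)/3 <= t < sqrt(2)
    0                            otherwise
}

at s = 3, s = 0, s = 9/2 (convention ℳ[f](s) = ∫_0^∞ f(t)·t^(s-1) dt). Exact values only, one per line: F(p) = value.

F(3) = 25*sqrt(6)/27
F(0) = -5/3 + 2*sqrt(3)
F(9/2) = 8*2**(1/4)*3**(3/4)*(-19 + 270*3**(3/4))/4455

strip the power substitution: 3*sqrt(6)*t**(3/2)/4 on [0, 2/3); sqrt(6)*sqrt(t) on [2/3, 2)
remove the common scale on t first: t**(3/2) on [0, 1); 2*sqrt(t) on [1, 3)
breakpoints sqrt(6)/3: one integral from each of the 2 segments
∫ 3*sqrt(6)*t**3/4·t^(s-1) over [0, sqrt(6)/3)
between sqrt(6)/3 and sqrt(2) the integrand is sqrt(6)*t·t^(s-1)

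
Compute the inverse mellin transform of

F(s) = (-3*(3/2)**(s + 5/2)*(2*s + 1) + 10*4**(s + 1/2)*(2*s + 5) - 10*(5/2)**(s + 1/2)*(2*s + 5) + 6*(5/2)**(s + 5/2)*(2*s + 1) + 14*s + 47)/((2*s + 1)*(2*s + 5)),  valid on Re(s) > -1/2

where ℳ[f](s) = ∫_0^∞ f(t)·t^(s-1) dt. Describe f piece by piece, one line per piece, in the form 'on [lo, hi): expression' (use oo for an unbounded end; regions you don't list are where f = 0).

decompose at 1, 3/2, 5/2; ℳ[f](s) sums the 4 pieces' integrals
on [0, 1) integrate f = 5*sqrt(t) against the kernel
on [1, 3/2) integrate f = 3*t**(5/2)/2 against the kernel
on [3/2, 5/2): add ∫ 3*t**(5/2)·t^(s-1) dt
on [5/2, 4) integrate f = 5*sqrt(t) against the kernel

on [0, 1): 5*sqrt(t)
on [1, 3/2): 3*t**(5/2)/2
on [3/2, 5/2): 3*t**(5/2)
on [5/2, 4): 5*sqrt(t)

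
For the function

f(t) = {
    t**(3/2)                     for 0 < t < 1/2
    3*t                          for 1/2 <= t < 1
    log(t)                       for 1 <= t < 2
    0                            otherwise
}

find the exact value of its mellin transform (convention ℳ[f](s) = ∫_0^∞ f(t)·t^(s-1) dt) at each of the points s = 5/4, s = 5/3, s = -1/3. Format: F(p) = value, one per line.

F(5/4) = -679*2**(1/4)/550 - 2**(3/4)/6 + 8*2**(1/4)*log(2)/5 + 148/75
F(5/3) = -18*2**(2/3)/25 - 9*2**(1/3)/64 + 3*2**(5/6)/152 + 6*2**(2/3)*log(2)/5 + 297/200
F(-1/3) = -9*2**(2/3)/2 - 9*2**(1/3)/4 - 3*2**(2/3)*log(2)/2 + 3*2**(5/6)/14 + 27/2

decompose at 1/2, 1; ℳ[f](s) sums the 3 pieces' integrals
segment 0 to 1/2 holds t**(3/2); add its integral
for t in [1/2, 1): the term is ∫ 3*t·t^(s-1)
on [1, 2): add ∫ log(t)·t^(s-1) dt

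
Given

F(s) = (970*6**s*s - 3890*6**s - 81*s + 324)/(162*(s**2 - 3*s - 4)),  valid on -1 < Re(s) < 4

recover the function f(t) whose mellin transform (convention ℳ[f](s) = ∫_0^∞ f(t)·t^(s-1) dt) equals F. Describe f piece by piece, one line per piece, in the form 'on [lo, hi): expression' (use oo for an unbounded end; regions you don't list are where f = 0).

on [0, 1): t/2
on [1, 6): t
on [6, oo): 16/t**4

back out the common scale on t: t on [0, 1/2); 2*t on [1/2, 3); t**(-4) on [3, ∞)
the 3 pieces separated at 1, 6 each add one integral
for t in [0, 1): the term is ∫ t/2·t^(s-1)
for t in [1, 6): the term is ∫ t·t^(s-1)
segment [6, ∞) carries 16/t**4; integrate it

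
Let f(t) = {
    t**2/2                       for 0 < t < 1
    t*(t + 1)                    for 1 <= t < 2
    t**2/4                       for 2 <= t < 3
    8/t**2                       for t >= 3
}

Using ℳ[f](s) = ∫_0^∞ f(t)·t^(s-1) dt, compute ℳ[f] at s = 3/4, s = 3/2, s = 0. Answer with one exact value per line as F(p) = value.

F(3/4) = -58/77 + 757*3**(3/4)/495 + 172*2**(3/4)/77
F(3/2) = -19/35 + 116*sqrt(2)/35 + 305*sqrt(3)/42
F(0) = 275/72

back out the shared t-power: t/2 on [0, 1); t + 1 on [1, 2); t/4 on [2, 3); …
invert the common scale on t to get t on [0, 1/2); 2*t + 1 on [1/2, 1); t/2 on [1, 3/2); …
the 4 pieces separated at 1, 2, 3 each add one integral
the [0, 1) slice contributes ∫ t**2/2·t^(s-1) dt
for t in [1, 2): the term is ∫ t*(t + 1)·t^(s-1)
for t in [2, 3): the term is ∫ t**2/4·t^(s-1)
for t in [3, ∞): the term is ∫ 8/t**2·t^(s-1)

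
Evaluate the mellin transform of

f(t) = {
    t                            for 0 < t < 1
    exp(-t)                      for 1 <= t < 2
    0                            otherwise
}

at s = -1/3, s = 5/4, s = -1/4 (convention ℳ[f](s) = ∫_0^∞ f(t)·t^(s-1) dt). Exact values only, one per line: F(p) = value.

F(-1/3) = -uppergamma(-1/3, 2) + uppergamma(-1/3, 1) + 3/2
F(5/4) = -uppergamma(5/4, 2) + uppergamma(5/4, 1) + 4/9
F(-1/4) = -uppergamma(-1/4, 2) + uppergamma(-1/4, 1) + 4/3

breakpoints 1: one integral from each of the 2 segments
segment 0 to 1 holds t; add its integral
∫ exp(-t)·t^(s-1) over [1, 2)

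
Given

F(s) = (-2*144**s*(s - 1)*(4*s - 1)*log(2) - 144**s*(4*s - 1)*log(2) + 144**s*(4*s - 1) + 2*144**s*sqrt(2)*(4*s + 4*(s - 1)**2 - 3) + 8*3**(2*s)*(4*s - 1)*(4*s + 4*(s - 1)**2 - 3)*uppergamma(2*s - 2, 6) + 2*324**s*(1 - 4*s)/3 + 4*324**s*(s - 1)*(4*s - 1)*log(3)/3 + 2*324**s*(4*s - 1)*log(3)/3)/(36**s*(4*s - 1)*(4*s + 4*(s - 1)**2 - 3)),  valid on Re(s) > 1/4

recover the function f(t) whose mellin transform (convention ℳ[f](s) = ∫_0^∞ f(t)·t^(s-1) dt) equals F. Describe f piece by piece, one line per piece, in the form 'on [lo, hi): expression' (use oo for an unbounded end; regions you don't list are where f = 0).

strip the shared t-power: t**(3/4) on [0, 4); sqrt(t)*log(sqrt(t)) on [4, 9); exp(-2*sqrt(t)) on [9, ∞)
the power substitution comes off first: t**(3/2) on [0, 2); t*log(t) on [2, 3); exp(-2*t) on [3, ∞)
slice at 4, 9, transform all 3 pieces, and sum them
the [0, 4) slice contributes ∫ t**(-1/4)·t^(s-1) dt
segment [4, 9) carries log(sqrt(t))/sqrt(t); integrate it
segment [9, ∞) carries exp(-2*sqrt(t))/t; integrate it

on [0, 4): t**(-1/4)
on [4, 9): log(sqrt(t))/sqrt(t)
on [9, oo): exp(-2*sqrt(t))/t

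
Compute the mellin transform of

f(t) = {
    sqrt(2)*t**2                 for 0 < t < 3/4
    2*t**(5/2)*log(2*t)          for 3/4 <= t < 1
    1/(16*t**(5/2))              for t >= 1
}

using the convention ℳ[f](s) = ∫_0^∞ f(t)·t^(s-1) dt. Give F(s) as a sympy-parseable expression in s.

invert the shared t-power to get sqrt(2)*t on [0, 3/4); 2*t**(3/2)*log(2*t) on [3/4, 1); 1/(16*t**(7/2)) on [1, ∞)
peel off the shared t-power: sqrt(2)*sqrt(t) on [0, 3/4); 2*t*log(2*t) on [3/4, 1); 1/(16*t**4) on [1, ∞)
the common scale on t comes off first: sqrt(t) on [0, 3/2); t*log(t) on [3/2, 2); t**(-4) on [2, ∞)
slice at 3/4, 1, transform all 3 pieces, and sum them
the [0, 3/4) slice contributes ∫ sqrt(2)*t**2·t^(s-1) dt
on [3/4, 1) integrate f = 2*t**(5/2)*log(2*t) against the kernel
∫ 1/(16*t**(5/2))·t^(s-1) over [1, ∞)

2**(-2*s - 4)*(-2**(2*s + 1)*(s + 2)*(8*s + (2*s + 3)**2 + 16) - 2**(2*s + 7)*(s + 2)*(2*s - 5) + 3**(s + 1/2)*(s + 2)*(2*s - 5)*(2*s + 3)*(-18*log(3) + 18*log(2)) + 3**(s + 1/2)*(s + 2)*(2*s - 5)*(-36*log(3) + 36*log(2)) + 3**(s + 3/2)*sqrt(6)*(2*s - 5)*(8*s + (2*s + 3)**2 + 16) + 4*3**(s + 5/2)*(s + 2)*(2*s - 5) + 64*4**s*(s + 2)*(2*s - 5)*(2*s + 3)*log(2) + 128*4**s*(s + 2)*(2*s - 5)*log(2))/((s + 2)*(2*s - 5)*(8*s + (2*s + 3)**2 + 16))
  -2 < Re(s) < 5/2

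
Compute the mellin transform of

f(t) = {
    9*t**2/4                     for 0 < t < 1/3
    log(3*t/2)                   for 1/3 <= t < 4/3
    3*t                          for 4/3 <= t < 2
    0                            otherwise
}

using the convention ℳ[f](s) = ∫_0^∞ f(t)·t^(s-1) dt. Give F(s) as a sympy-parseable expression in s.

2**s*(-16*2**(2*s)*s**2*(s + 2) - 4*2**(2*s)*(s + 1)*(s + 2) + 4*4**s*s*(s + 1)*(s + 2)*log(2) + 24*6**s*s**2*(s + 2) + s**2*(s + 1) + 4*s*(s + 1)*(s + 2)*log(2) + 4*(s + 1)*(s + 2))/(4*6**s*s**2*(s + 1)*(s + 2))
  Re(s) > -2

peel off the common scale on t: 9*t**2 on [0, 1/6); log(3*t) on [1/6, 2/3); 6*t on [2/3, 1)
undo the common scale on t: t**2 on [0, 1/2); log(t) on [1/2, 2); 2*t on [2, 3)
integrate the 3 segments split at 1/3, 4/3, then add the results
∫ over [0, 1/3) of 9*t**2/4·t^(s-1) joins the sum
for t in [1/3, 4/3): the term is ∫ log(3*t/2)·t^(s-1)
on [4/3, 2): add ∫ 3*t·t^(s-1) dt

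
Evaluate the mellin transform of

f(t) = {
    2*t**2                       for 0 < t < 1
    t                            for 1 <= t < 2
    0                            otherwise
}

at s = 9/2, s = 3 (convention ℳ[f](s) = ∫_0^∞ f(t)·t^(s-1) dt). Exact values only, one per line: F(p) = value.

strip the common scale on t: t**2/2 on [0, 2); t/2 on [2, 4)
remove the shared t-power first: t/2 on [0, 2); 1/2 on [2, 4)
peel off the common scale on t: t on [0, 1); 1/2 on [1, 2)
f breaks at 1 into 2 integrals to sum
segment [0, 1) carries 2*t**2; integrate it
∫ over [1, 2) of t·t^(s-1) joins the sum

F(9/2) = 18/143 + 64*sqrt(2)/11
F(3) = 83/20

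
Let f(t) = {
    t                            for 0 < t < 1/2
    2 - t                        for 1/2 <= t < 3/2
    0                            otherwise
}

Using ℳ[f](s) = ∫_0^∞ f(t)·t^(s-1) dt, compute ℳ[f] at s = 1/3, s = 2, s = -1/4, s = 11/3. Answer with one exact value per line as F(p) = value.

F(1/3) = 3*2**(2/3)*(-14 + 13*3**(1/3))/16
F(2) = 23/24
F(-1/4) = 2*2**(1/4)*(14 - 5*3**(3/4))/3
F(11/3) = 3*2**(1/3)*(-34 + 621*3**(2/3))/4928

breakpoints 1/2: one integral from each of the 2 segments
∫ over [0, 1/2) of t·t^(s-1) joins the sum
piece [1/2, 3/2): integrate (2 - t) against the kernel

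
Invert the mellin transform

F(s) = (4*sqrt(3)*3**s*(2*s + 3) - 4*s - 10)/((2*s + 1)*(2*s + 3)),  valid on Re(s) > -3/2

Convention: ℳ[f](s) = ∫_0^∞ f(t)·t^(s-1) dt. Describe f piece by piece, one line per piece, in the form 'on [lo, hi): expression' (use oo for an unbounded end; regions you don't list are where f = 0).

cuts at 1: linearity sums the 2 kernel integrals
∫ t**(3/2)·t^(s-1) over [0, 1)
piece [1, 3): integrate 2*sqrt(t) against the kernel

on [0, 1): t**(3/2)
on [1, 3): 2*sqrt(t)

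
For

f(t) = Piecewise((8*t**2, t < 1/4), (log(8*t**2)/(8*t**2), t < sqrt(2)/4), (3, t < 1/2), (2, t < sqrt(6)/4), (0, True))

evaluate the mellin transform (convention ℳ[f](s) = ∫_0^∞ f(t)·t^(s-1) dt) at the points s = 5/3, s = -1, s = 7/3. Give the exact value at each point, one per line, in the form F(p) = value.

F(5/3) = 3*2**(2/3)*(-726*2**(5/6) - 220*log(2) + 44*2**(2/3) + 44*6**(5/6) + 1325)/1760
F(-1) = -4*sqrt(6)/3 - 8*log(2)/3 + 16/9 + 50*sqrt(2)/9
F(7/3) = 3*2**(1/3)*(-2340*2**(1/6) + 104*2**(1/3) + 364*log(2) + 312*6**(1/6) + 2191)/5824

strip the common scale on t: 2*t**2 on [0, 1/2); log(2*t**2)/(2*t**2) on [1/2, sqrt(2)/2); 3 on [sqrt(2)/2, 1); …
undo the power substitution: 2*t on [0, 1/4); log(2*t)/(2*t) on [1/4, 1/2); 3 on [1/2, 1); …
back out the common scale on t: t on [0, 1/2); log(t)/t on [1/2, 1); 3 on [1, 2); …
treat the 4 regions marked off by 1/4, sqrt(2)/4, 1/2 separately and sum
over [0, 1/4), the kernel integral of 8*t**2 enters the sum
over [1/4, sqrt(2)/4), the kernel integral of log(8*t**2)/(8*t**2) enters the sum
for t in [sqrt(2)/4, 1/2): the term is ∫ 3·t^(s-1)
piece [1/2, sqrt(6)/4): integrate 2 against the kernel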